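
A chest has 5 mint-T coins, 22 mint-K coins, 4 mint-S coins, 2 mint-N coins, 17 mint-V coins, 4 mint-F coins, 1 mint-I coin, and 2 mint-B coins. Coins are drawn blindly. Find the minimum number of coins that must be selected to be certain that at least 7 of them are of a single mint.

31

By pigeonhole, the 8 mints are the holes; the coins drawn are the pigeons.
To avoid 7 of any one mint, the worst case takes at most 6 of each mint, or every coin of a mint that has fewer than 6.
That gives 5 + 6 + 4 + 2 + 6 + 4 + 1 + 2 = 30 coins with no mint reaching 7.
The next coin forces some mint to 7, so 30 + 1 = 31.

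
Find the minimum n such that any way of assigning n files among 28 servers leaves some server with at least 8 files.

With 196 files one could put exactly 7 in each of the 28 servers, and no server would reach 8.
Pigeonhole: one more file must land in a server that already has 7, giving it 8.
So 28 × 7 + 1 = 197 files are required.

197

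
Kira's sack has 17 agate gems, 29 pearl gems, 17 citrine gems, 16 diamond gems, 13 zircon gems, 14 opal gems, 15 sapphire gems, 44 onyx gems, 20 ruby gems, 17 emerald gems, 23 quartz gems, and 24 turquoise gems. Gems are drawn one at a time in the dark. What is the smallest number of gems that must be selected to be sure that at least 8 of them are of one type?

85

Pigeonhole: the 12 types are the holes; the gems drawn are the pigeons.
To avoid 8 of any one type, the worst case takes at most 7 of each type.
That gives 7 + 7 + 7 + 7 + 7 + 7 + 7 + 7 + 7 + 7 + 7 + 7 = 84 gems with no type reaching 8.
The next gem forces some type to 8, so 84 + 1 = 85.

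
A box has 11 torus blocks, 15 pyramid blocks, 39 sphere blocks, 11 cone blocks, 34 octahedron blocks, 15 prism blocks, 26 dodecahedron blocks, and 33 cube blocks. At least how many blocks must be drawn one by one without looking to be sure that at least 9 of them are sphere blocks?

In the worst case for collecting sphere blocks, every non-sphere block comes out first.
There are 11 + 15 + 11 + 34 + 15 + 26 + 33 = 145 non-sphere blocks altogether.
After those, each further block must be sphere, so 145 + 9 = 154 draws guarantee 9 sphere blocks.

154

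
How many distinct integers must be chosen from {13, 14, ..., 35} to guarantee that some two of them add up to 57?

Two chosen integers sum to 57 exactly when both halves of some pair {x, 57−x} with 22 ≤ x ≤ 57−x ≤ 35 are chosen — 7 such pairs.
The remaining 9 elements (those with no distinct partner in range) can never complete a 57-sum, so the worst case takes all of them and one from each pair: 9 + 7 = 16.
The 17th integer has to be the second member of some pair, so 16 + 1 = 17.

17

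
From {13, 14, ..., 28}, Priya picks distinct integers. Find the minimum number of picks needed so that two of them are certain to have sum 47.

Two chosen integers sum to 47 exactly when both halves of some pair {x, 47−x} with 19 ≤ x ≤ 47−x ≤ 28 are chosen — 5 such pairs.
The remaining 6 elements (those with no distinct partner in range) can never complete a 47-sum, so the worst case takes all of them and one from each pair: 6 + 5 = 11.
The 12th integer has to be the second member of some pair, so 11 + 1 = 12.

12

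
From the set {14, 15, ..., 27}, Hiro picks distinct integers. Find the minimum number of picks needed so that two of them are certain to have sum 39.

Group the elements by complementary pair {x, 39−x}: {14,25}, {15,24}, {16,23}, …, giving 6 two-element pairs and 2 integers whose partner 39−x falls outside [14,27].
By pigeonhole, treating each of those 8 groups as a pigeonhole, one can pick one integer per group — 8 integers — with no two summing to 39.
The 9th integer lands in an occupied pair, forcing a sum of 39.

9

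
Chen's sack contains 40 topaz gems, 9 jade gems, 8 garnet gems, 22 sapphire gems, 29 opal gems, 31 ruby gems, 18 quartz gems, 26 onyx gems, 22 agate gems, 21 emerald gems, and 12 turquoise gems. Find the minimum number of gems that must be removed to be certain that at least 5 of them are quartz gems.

225

In the worst case for collecting quartz gems, every non-quartz gem comes out first.
There are 40 + 9 + 8 + 22 + 29 + 31 + 26 + 22 + 21 + 12 = 220 non-quartz gems altogether.
After those, each further gem must be quartz, so 220 + 5 = 225 draws guarantee 5 quartz gems.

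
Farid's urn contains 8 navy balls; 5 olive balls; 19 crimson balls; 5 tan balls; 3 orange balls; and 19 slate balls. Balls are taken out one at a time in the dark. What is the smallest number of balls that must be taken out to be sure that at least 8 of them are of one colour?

Pigeonhole: put each drawn ball into a box by colour. The largest draw with every box below 8 takes min(count, 7) from each colour; colours with fewer than 7 contribute all they have.
Σ min(cᵢ, 7) = 7 + 5 + 7 + 5 + 3 + 7 = 34.
Draw number 34 + 1 = 35 must push one box to 8.

35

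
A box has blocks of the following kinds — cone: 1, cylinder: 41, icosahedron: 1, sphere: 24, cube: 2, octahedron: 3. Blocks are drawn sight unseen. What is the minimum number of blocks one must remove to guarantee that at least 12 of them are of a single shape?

Put each drawn block into a box by shape. The largest draw with every box below 12 takes min(count, 11) from each shape; shapes with fewer than 11 contribute all they have.
Σ min(cᵢ, 11) = 1 + 11 + 1 + 11 + 2 + 3 = 29.
Draw number 29 + 1 = 30 must push one box to 12.

30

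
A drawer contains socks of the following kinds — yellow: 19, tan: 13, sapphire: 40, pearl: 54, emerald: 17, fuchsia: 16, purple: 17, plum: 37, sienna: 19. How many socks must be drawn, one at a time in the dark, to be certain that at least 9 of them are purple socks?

In the worst case for collecting purple socks, every non-purple sock comes out first.
There are 19 + 13 + 40 + 54 + 17 + 16 + 37 + 19 = 215 non-purple socks altogether.
After those, each further sock must be purple, so 215 + 9 = 224 draws guarantee 9 purple socks.

224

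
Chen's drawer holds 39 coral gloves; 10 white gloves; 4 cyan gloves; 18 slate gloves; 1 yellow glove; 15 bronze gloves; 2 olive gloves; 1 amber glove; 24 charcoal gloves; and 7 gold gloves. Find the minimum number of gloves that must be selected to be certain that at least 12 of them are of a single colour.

70

By the pigeonhole principle, put each drawn glove into a box by colour. The largest draw with every box below 12 takes min(count, 11) from each colour; colours with fewer than 11 contribute all they have.
Σ min(cᵢ, 11) = 11 + 10 + 4 + 11 + 1 + 11 + 2 + 1 + 11 + 7 = 69.
Draw number 69 + 1 = 70 must push one box to 12.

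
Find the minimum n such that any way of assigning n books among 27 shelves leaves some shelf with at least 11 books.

271

With 270 books one could put exactly 10 in each of the 27 shelves, and no shelf would reach 11.
One more book must land in a shelf that already has 10, giving it 11.
So 27 × 10 + 1 = 271 books are required.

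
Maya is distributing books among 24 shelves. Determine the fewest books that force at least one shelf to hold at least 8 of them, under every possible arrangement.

169

With 168 books one could put exactly 7 in each of the 24 shelves, and no shelf would reach 8.
Pigeonhole: one more book must land in a shelf that already has 7, giving it 8.
So 24 × 7 + 1 = 169 books are required.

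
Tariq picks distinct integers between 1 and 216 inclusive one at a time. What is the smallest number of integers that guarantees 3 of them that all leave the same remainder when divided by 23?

47

By pigeonhole, the 23 residue classes mod 23 are the pigeonholes.
With 46 integers one could put 2 in each residue class and have no class reach 3.
The 47th integer pushes some class to 3, so 23·2 + 1 = 47.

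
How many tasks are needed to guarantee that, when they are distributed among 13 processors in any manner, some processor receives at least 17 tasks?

With 208 tasks one could put exactly 16 in each of the 13 processors, and no processor would reach 17.
One more task must land in a processor that already has 16, giving it 17.
So 13 × 16 + 1 = 209 tasks are required.

209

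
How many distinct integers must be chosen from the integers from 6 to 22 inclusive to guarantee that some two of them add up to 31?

11

Group the elements by complementary pair {x, 31−x}: {9,22}, {10,21}, {11,20}, …, giving 7 two-element pairs and 3 integers whose partner 31−x falls outside [6,22].
By the pigeonhole principle, treating each of those 10 groups as a pigeonhole, one can pick one integer per group — 10 integers — with no two summing to 31.
The 11th integer lands in an occupied pair, forcing a sum of 31.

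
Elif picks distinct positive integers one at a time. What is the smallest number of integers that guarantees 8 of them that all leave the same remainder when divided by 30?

By pigeonhole, the 30 residue classes mod 30 are the pigeonholes.
With 210 integers one could put 7 in each residue class and have no class reach 8.
The 211th integer pushes some class to 8, so 30·7 + 1 = 211.

211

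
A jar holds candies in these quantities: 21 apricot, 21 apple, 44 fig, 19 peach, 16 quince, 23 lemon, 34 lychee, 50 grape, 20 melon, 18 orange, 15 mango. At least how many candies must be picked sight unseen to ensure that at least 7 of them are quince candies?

In the worst case for collecting quince candies, every non-quince candy comes out first.
There are 21 + 21 + 44 + 19 + 23 + 34 + 50 + 20 + 18 + 15 = 265 non-quince candies altogether.
After those, each further candy must be quince, so 265 + 7 = 272 draws guarantee 7 quince candies.

272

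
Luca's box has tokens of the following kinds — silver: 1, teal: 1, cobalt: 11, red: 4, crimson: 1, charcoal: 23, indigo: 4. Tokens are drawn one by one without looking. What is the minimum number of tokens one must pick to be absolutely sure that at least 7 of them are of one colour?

The 7 colours are the holes; the tokens drawn are the pigeons.
To avoid 7 of any one colour, the worst case takes at most 6 of each colour, or every token of a colour that has fewer than 6.
That gives 1 + 1 + 6 + 4 + 1 + 6 + 4 = 23 tokens with no colour reaching 7.
The next token forces some colour to 7, so 23 + 1 = 24.

24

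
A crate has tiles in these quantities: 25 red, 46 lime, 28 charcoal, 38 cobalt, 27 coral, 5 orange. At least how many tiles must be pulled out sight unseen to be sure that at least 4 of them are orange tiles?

In the worst case for collecting orange tiles, every non-orange tile comes out first.
There are 25 + 46 + 28 + 38 + 27 = 164 non-orange tiles altogether.
After those, each further tile must be orange, so 164 + 4 = 168 draws guarantee 4 orange tiles.

168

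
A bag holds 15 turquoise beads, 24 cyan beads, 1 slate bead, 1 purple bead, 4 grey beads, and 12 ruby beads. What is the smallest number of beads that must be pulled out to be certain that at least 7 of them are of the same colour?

By pigeonhole, the 6 colours are the holes; the beads drawn are the pigeons.
To avoid 7 of any one colour, the worst case takes at most 6 of each colour, or every bead of a colour that has fewer than 6.
That gives 6 + 6 + 1 + 1 + 4 + 6 = 24 beads with no colour reaching 7.
The next bead forces some colour to 7, so 24 + 1 = 25.

25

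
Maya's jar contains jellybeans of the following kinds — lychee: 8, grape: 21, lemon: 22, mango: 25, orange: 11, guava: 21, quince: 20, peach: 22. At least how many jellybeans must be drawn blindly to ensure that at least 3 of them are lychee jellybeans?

In the worst case for collecting lychee jellybeans, every non-lychee jellybean comes out first.
There are 21 + 22 + 25 + 11 + 21 + 20 + 22 = 142 non-lychee jellybeans altogether.
After those, each further jellybean must be lychee, so 142 + 3 = 145 draws guarantee 3 lychee jellybeans.

145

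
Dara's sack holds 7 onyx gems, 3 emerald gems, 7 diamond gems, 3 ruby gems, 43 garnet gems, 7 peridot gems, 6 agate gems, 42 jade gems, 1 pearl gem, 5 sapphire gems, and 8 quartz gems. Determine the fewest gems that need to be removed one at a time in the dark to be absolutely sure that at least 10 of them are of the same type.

By pigeonhole, put each drawn gem into a box by type. The largest draw with every box below 10 takes min(count, 9) from each type; types with fewer than 9 contribute all they have.
Σ min(cᵢ, 9) = 7 + 3 + 7 + 3 + 9 + 7 + 6 + 9 + 1 + 5 + 8 = 65.
Draw number 65 + 1 = 66 must push one box to 10.

66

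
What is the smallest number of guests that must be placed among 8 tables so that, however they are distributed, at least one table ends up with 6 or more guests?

41

With 40 guests one could put exactly 5 in each of the 8 tables, and no table would reach 6.
One more guest must land in a table that already has 5, giving it 6.
So 8 × 5 + 1 = 41 guests are required.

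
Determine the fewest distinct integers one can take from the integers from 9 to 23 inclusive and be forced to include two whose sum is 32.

A set avoiding the sum 32 can contain at most one of each pair {x, 32−x}, plus the 1 element equal to its own complement.
The integers 16, …, 23 (8 of them) are such a set: any two sum to at least 16+17 = 33 > 32.
Pigeonhole: any 9th integer completes one of the 7 pairs, so 9 choices force a sum of 32.

9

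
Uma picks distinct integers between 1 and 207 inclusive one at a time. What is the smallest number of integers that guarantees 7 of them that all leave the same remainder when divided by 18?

109

The 18 residue classes mod 18 are the pigeonholes.
With 108 integers one could put 6 in each residue class and have no class reach 7.
The 109th integer pushes some class to 7, so 18·6 + 1 = 109.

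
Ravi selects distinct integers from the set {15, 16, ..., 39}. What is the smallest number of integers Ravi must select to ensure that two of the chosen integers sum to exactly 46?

Two chosen integers sum to 46 exactly when both halves of some pair {x, 46−x} with 15 ≤ x ≤ 46−x ≤ 31 are chosen — 8 such pairs.
The remaining 9 elements (those with no distinct partner in range) can never complete a 46-sum, so the worst case takes all of them and one from each pair: 9 + 8 = 17.
The 18th integer has to be the second member of some pair, so 17 + 1 = 18.

18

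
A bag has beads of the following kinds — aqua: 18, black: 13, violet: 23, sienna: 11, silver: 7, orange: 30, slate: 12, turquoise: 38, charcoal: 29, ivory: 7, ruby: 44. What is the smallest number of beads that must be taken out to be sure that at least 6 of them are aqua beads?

In the worst case for collecting aqua beads, every non-aqua bead comes out first.
There are 13 + 23 + 11 + 7 + 30 + 12 + 38 + 29 + 7 + 44 = 214 non-aqua beads altogether.
After those, each further bead must be aqua, so 214 + 6 = 220 draws guarantee 6 aqua beads.

220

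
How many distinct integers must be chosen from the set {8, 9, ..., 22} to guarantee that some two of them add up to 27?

10

Two chosen integers sum to 27 exactly when both halves of some pair {x, 27−x} with 8 ≤ x ≤ 27−x ≤ 19 are chosen — 6 such pairs.
The remaining 3 elements (those with no distinct partner in range) can never complete a 27-sum, so the worst case takes all of them and one from each pair: 3 + 6 = 9.
The 10th integer has to be the second member of some pair, so 9 + 1 = 10.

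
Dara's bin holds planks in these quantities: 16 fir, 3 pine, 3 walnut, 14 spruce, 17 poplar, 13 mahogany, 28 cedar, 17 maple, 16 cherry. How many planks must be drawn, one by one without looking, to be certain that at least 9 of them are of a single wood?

63

Put each drawn plank into a box by wood. The largest draw with every box below 9 takes min(count, 8) from each wood; woods with fewer than 8 contribute all they have.
Σ min(cᵢ, 8) = 8 + 3 + 3 + 8 + 8 + 8 + 8 + 8 + 8 = 62.
Draw number 62 + 1 = 63 must push one box to 9.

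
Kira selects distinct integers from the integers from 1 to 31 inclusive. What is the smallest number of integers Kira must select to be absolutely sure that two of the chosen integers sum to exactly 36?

19

A set avoiding the sum 36 can contain at most one of each pair {x, 36−x}, plus the 5 elements whose complement lies outside the range or equal to its own complement.
The integers 1, …, 18 (18 of them) are such a set: any two sum to at least 1+2 = 3 and at most 17+18 = 35 < 36.
Any 19th integer completes one of the 13 pairs, so 19 choices force a sum of 36.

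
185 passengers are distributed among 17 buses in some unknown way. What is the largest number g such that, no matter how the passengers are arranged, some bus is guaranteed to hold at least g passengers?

11

By the pigeonhole principle, the 17 buses are the holes and the 185 passengers are the pigeons.
If every bus held at most 10 passengers, the total would be at most 17 × 10 = 170, which is less than 185.
So some bus holds at least ⌈185/17⌉ = 11 passengers.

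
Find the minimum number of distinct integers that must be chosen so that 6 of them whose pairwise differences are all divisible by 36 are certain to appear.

Integers whose pairwise differences are multiples of 36 are exactly those sharing a remainder mod 36. By the pigeonhole principle, the 36 residue classes mod 36 are the pigeonholes.
With 180 integers one could put 5 in each residue class and have no class reach 6.
The 181st integer pushes some class to 6, so 36·5 + 1 = 181.

181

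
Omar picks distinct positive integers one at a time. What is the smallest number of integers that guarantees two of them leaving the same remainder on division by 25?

Pigeonhole: the 25 residue classes mod 25 are the pigeonholes.
With 25 integers one could put 1 in each residue class and have no class reach 2.
The 26th integer pushes some class to 2, so 25·1 + 1 = 26.

26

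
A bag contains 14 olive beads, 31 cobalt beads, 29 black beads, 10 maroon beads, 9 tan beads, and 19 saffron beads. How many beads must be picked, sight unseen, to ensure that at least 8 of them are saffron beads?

In the worst case for collecting saffron beads, every non-saffron bead comes out first.
There are 14 + 31 + 29 + 10 + 9 = 93 non-saffron beads altogether.
After those, each further bead must be saffron, so 93 + 8 = 101 draws guarantee 8 saffron beads.

101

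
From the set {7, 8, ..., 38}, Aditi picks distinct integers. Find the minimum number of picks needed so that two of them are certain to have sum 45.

Group the elements by complementary pair {x, 45−x}: {7,38}, {8,37}, {9,36}, …, giving 16 two-element pairs.
Treating each of those 16 groups as a pigeonhole, one can pick one integer per group — 16 integers — with no two summing to 45.
The 17th integer lands in an occupied pair, forcing a sum of 45.

17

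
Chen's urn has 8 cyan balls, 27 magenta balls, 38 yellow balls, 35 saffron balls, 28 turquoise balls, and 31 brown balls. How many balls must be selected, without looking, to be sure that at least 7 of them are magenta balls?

147

In the worst case for collecting magenta balls, every non-magenta ball comes out first.
There are 8 + 38 + 35 + 28 + 31 = 140 non-magenta balls altogether.
After those, each further ball must be magenta, so 140 + 7 = 147 draws guarantee 7 magenta balls.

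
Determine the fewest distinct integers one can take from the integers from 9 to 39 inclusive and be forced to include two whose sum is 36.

A set avoiding the sum 36 can contain at most one of each pair {x, 36−x}, plus the 13 elements whose complement lies outside the range or equal to its own complement.
The integers 18, …, 39 (22 of them) are such a set: any two sum to at least 18+19 = 37 > 36.
By pigeonhole, any 23rd integer completes one of the 9 pairs, so 23 choices force a sum of 36.

23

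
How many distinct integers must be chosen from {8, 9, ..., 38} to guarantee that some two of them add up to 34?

Group the elements by complementary pair {x, 34−x}: {8,26}, {9,25}, {10,24}, …, giving 9 two-element pairs; the single value 17 (it cannot pair with itself since the integers are distinct); and 12 integers whose partner 34−x falls outside [8,38].
Pigeonhole: treating each of those 22 groups as a pigeonhole, one can pick one integer per group — 22 integers — with no two summing to 34.
The 23rd integer lands in an occupied pair, forcing a sum of 34.

23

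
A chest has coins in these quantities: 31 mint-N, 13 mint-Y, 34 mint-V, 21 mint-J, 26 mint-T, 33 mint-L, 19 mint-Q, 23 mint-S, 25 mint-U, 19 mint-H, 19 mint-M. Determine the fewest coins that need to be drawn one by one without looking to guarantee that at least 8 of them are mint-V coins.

In the worst case for collecting mint-V coins, every non-mint-V coin comes out first.
There are 31 + 13 + 21 + 26 + 33 + 19 + 23 + 25 + 19 + 19 = 229 non-mint-V coins altogether.
After those, each further coin must be mint-V, so 229 + 8 = 237 draws guarantee 8 mint-V coins.

237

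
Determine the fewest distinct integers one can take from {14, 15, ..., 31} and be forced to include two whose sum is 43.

A set avoiding the sum 43 can contain at most one of each pair {x, 43−x}, plus the 2 elements whose complement lies outside the range.
The integers 22, …, 31 (10 of them) are such a set: any two sum to at least 22+23 = 45 > 43.
Pigeonhole: any 11th integer completes one of the 8 pairs, so 11 choices force a sum of 43.

11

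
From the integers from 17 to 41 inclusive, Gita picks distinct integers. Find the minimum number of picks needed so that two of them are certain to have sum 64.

17

A set avoiding the sum 64 can contain at most one of each pair {x, 64−x}, plus the 7 elements whose complement lies outside the range or equal to its own complement.
The integers 17, …, 32 (16 of them) are such a set: any two sum to at least 17+18 = 35 and at most 31+32 = 63 < 64.
Pigeonhole: any 17th integer completes one of the 9 pairs, so 17 choices force a sum of 64.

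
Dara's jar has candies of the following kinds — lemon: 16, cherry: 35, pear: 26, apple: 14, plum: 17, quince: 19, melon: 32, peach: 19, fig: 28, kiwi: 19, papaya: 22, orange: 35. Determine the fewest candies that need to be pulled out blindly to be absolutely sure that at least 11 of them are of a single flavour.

121

An adversary could hand out at most 10 candies per flavour: 10 + 10 + 10 + 10 + 10 + 10 + 10 + 10 + 10 + 10 + 10 + 10 = 120 candies and still no flavour has 11.
By the pigeonhole principle, one more candy lands in a flavour already at 10, so 121 draws are enough and 120 are not.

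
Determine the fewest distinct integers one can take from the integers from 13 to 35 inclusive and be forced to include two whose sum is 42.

16

A set avoiding the sum 42 can contain at most one of each pair {x, 42−x}, plus the 7 elements whose complement lies outside the range or equal to its own complement.
The integers 21, …, 35 (15 of them) are such a set: any two sum to at least 21+22 = 43 > 42.
Pigeonhole: any 16th integer completes one of the 8 pairs, so 16 choices force a sum of 42.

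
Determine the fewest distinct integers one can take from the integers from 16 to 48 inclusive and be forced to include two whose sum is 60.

A set avoiding the sum 60 can contain at most one of each pair {x, 60−x}, plus the 5 elements whose complement lies outside the range or equal to its own complement.
The integers 30, …, 48 (19 of them) are such a set: any two sum to at least 30+31 = 61 > 60.
Any 20th integer completes one of the 14 pairs, so 20 choices force a sum of 60.

20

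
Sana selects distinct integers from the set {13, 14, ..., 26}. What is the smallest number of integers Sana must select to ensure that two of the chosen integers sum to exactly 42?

A set avoiding the sum 42 can contain at most one of each pair {x, 42−x}, plus the 4 elements whose complement lies outside the range or equal to its own complement.
The integers 13, …, 21 (9 of them) are such a set: any two sum to at least 13+14 = 27 and at most 20+21 = 41 < 42.
Any 10th integer completes one of the 5 pairs, so 10 choices force a sum of 42.

10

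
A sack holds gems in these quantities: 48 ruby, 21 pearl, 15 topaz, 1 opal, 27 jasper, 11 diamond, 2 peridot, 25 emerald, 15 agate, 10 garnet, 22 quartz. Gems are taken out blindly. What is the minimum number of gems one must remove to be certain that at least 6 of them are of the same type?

49

By pigeonhole, the 11 types are the holes; the gems drawn are the pigeons.
To avoid 6 of any one type, the worst case takes at most 5 of each type, or every gem of a type that has fewer than 5.
That gives 5 + 5 + 5 + 1 + 5 + 5 + 2 + 5 + 5 + 5 + 5 = 48 gems with no type reaching 6.
The next gem forces some type to 6, so 48 + 1 = 49.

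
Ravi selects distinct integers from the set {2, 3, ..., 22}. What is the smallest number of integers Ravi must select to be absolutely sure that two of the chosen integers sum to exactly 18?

15

Group the elements by complementary pair {x, 18−x}: {2,16}, {3,15}, {4,14}, …, giving 7 two-element pairs, the single value 9 (it cannot pair with itself since the integers are distinct), and 6 integers whose partner 18−x falls outside [2,22].
Pigeonhole: treating each of those 14 groups as a pigeonhole, one can pick one integer per group — 14 integers — with no two summing to 18.
The 15th integer lands in an occupied pair, forcing a sum of 18.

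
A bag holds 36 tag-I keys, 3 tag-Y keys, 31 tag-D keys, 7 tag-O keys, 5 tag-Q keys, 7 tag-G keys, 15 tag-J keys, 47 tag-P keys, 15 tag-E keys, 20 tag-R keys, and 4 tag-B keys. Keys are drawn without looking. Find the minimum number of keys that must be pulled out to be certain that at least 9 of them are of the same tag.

75

Pigeonhole: put each drawn key into a box by tag. The largest draw with every box below 9 takes min(count, 8) from each tag; tags with fewer than 8 contribute all they have.
Σ min(cᵢ, 8) = 8 + 3 + 8 + 7 + 5 + 7 + 8 + 8 + 8 + 8 + 4 = 74.
Draw number 74 + 1 = 75 must push one box to 9.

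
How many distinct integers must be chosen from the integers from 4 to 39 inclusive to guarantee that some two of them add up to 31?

Group the elements by complementary pair {x, 31−x}: {4,27}, {5,26}, {6,25}, …, giving 12 two-element pairs and 12 integers whose partner 31−x falls outside [4,39].
By pigeonhole, treating each of those 24 groups as a pigeonhole, one can pick one integer per group — 24 integers — with no two summing to 31.
The 25th integer lands in an occupied pair, forcing a sum of 31.

25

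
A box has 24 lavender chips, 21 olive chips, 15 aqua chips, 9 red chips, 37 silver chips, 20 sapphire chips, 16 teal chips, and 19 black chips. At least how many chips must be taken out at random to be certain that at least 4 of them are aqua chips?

In the worst case for collecting aqua chips, every non-aqua chip comes out first.
There are 24 + 21 + 9 + 37 + 20 + 16 + 19 = 146 non-aqua chips altogether.
After those, each further chip must be aqua, so 146 + 4 = 150 draws guarantee 4 aqua chips.

150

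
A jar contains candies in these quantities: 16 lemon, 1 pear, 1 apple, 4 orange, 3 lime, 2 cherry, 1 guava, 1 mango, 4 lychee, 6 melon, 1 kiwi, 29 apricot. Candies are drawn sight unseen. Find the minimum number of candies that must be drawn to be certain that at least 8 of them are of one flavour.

Pigeonhole: the 12 flavours are the holes; the candies drawn are the pigeons.
To avoid 8 of any one flavour, the worst case takes at most 7 of each flavour, or every candy of a flavour that has fewer than 7.
That gives 7 + 1 + 1 + 4 + 3 + 2 + 1 + 1 + 4 + 6 + 1 + 7 = 38 candies with no flavour reaching 8.
The next candy forces some flavour to 8, so 38 + 1 = 39.

39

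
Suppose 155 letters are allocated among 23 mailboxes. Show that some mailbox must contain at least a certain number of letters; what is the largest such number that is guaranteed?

7

Pigeonhole: the 23 mailboxes are the holes and the 155 letters are the pigeons.
If every mailbox held at most 6 letters, the total would be at most 23 × 6 = 138, which is less than 155.
So some mailbox holds at least ⌈155/23⌉ = 7 letters.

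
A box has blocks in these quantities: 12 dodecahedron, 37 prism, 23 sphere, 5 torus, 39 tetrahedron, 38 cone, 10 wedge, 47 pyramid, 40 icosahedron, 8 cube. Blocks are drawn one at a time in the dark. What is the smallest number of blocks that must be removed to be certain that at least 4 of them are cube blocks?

255

In the worst case for collecting cube blocks, every non-cube block comes out first.
There are 12 + 37 + 23 + 5 + 39 + 38 + 10 + 47 + 40 = 251 non-cube blocks altogether.
After those, each further block must be cube, so 251 + 4 = 255 draws guarantee 4 cube blocks.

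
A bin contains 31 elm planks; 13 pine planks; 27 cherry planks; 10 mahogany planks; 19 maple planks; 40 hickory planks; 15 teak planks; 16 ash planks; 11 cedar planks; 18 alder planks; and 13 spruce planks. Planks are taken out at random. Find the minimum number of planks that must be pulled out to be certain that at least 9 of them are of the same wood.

Put each drawn plank into a box by wood. The largest draw with every box below 9 takes min(count, 8) from each wood.
Σ min(cᵢ, 8) = 8 + 8 + 8 + 8 + 8 + 8 + 8 + 8 + 8 + 8 + 8 = 88.
Draw number 88 + 1 = 89 must push one box to 9.

89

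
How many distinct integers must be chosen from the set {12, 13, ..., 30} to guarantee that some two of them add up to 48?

A set avoiding the sum 48 can contain at most one of each pair {x, 48−x}, plus the 7 elements whose complement lies outside the range or equal to its own complement.
The integers 12, …, 24 (13 of them) are such a set: any two sum to at least 12+13 = 25 and at most 23+24 = 47 < 48.
By the pigeonhole principle, any 14th integer completes one of the 6 pairs, so 14 choices force a sum of 48.

14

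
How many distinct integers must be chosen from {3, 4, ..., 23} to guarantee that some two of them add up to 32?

15

A set avoiding the sum 32 can contain at most one of each pair {x, 32−x}, plus the 7 elements whose complement lies outside the range or equal to its own complement.
The integers 3, …, 16 (14 of them) are such a set: any two sum to at least 3+4 = 7 and at most 15+16 = 31 < 32.
By pigeonhole, any 15th integer completes one of the 7 pairs, so 15 choices force a sum of 32.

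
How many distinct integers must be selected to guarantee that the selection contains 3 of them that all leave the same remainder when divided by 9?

19

Pigeonhole: the 9 residue classes mod 9 are the pigeonholes.
With 18 integers one could put 2 in each residue class and have no class reach 3.
The 19th integer pushes some class to 3, so 9·2 + 1 = 19.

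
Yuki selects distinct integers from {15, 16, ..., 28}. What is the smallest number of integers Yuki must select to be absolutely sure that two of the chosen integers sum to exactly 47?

10

A set avoiding the sum 47 can contain at most one of each pair {x, 47−x}, plus the 4 elements whose complement lies outside the range.
The integers 15, …, 23 (9 of them) are such a set: any two sum to at least 15+16 = 31 and at most 22+23 = 45 < 47.
Pigeonhole: any 10th integer completes one of the 5 pairs, so 10 choices force a sum of 47.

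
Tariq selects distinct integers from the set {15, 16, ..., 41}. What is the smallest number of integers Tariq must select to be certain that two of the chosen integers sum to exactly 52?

A set avoiding the sum 52 can contain at most one of each pair {x, 52−x}, plus the 5 elements whose complement lies outside the range or equal to its own complement.
The integers 26, …, 41 (16 of them) are such a set: any two sum to at least 26+27 = 53 > 52.
Any 17th integer completes one of the 11 pairs, so 17 choices force a sum of 52.

17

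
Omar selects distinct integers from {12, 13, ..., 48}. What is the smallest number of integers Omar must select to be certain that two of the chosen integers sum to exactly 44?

28

A set avoiding the sum 44 can contain at most one of each pair {x, 44−x}, plus the 17 elements whose complement lies outside the range or equal to its own complement.
The integers 22, …, 48 (27 of them) are such a set: any two sum to at least 22+23 = 45 > 44.
Any 28th integer completes one of the 10 pairs, so 28 choices force a sum of 44.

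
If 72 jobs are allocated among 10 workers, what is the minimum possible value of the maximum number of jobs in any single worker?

8

Pigeonhole: the 10 workers are the holes and the 72 jobs are the pigeons.
If every worker held at most 7 jobs, the total would be at most 10 × 7 = 70, which is less than 72.
So some worker holds at least ⌈72/10⌉ = 8 jobs.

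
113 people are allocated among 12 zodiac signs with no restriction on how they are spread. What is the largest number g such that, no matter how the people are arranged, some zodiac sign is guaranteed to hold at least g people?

10

The 12 zodiac signs are the holes and the 113 people are the pigeons.
If every zodiac sign held at most 9 people, the total would be at most 12 × 9 = 108, which is less than 113.
So some zodiac sign holds at least ⌈113/12⌉ = 10 people.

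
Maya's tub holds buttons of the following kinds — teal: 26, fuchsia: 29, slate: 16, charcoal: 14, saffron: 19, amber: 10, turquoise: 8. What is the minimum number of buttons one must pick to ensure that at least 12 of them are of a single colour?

74

The 7 colours are the holes; the buttons drawn are the pigeons.
To avoid 12 of any one colour, the worst case takes at most 11 of each colour, or every button of a colour that has fewer than 11.
That gives 11 + 11 + 11 + 11 + 11 + 10 + 8 = 73 buttons with no colour reaching 12.
The next button forces some colour to 12, so 73 + 1 = 74.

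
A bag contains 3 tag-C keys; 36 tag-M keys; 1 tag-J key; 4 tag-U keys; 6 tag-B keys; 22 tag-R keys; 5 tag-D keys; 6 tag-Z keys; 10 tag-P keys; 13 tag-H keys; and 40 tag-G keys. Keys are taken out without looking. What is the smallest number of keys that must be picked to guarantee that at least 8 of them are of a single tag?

By pigeonhole, the 11 tags are the holes; the keys drawn are the pigeons.
To avoid 8 of any one tag, the worst case takes at most 7 of each tag, or every key of a tag that has fewer than 7.
That gives 3 + 7 + 1 + 4 + 6 + 7 + 5 + 6 + 7 + 7 + 7 = 60 keys with no tag reaching 8.
The next key forces some tag to 8, so 60 + 1 = 61.

61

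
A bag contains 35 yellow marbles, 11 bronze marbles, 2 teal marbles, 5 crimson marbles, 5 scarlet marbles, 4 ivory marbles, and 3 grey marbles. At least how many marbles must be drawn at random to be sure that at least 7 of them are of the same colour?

By the pigeonhole principle, the 7 colours are the holes; the marbles drawn are the pigeons.
To avoid 7 of any one colour, the worst case takes at most 6 of each colour, or every marble of a colour that has fewer than 6.
That gives 6 + 6 + 2 + 5 + 5 + 4 + 3 = 31 marbles with no colour reaching 7.
The next marble forces some colour to 7, so 31 + 1 = 32.

32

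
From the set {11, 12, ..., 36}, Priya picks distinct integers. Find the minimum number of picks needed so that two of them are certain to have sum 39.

18

Group the elements by complementary pair {x, 39−x}: {11,28}, {12,27}, {13,26}, …, giving 9 two-element pairs and 8 integers whose partner 39−x falls outside [11,36].
Pigeonhole: treating each of those 17 groups as a pigeonhole, one can pick one integer per group — 17 integers — with no two summing to 39.
The 18th integer lands in an occupied pair, forcing a sum of 39.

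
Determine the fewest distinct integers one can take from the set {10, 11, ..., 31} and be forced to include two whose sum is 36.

15

Group the elements by complementary pair {x, 36−x}: {10,26}, {11,25}, {12,24}, …, giving 8 two-element pairs, the single value 18 (it cannot pair with itself since the integers are distinct), and 5 integers whose partner 36−x falls outside [10,31].
Treating each of those 14 groups as a pigeonhole, one can pick one integer per group — 14 integers — with no two summing to 36.
The 15th integer lands in an occupied pair, forcing a sum of 36.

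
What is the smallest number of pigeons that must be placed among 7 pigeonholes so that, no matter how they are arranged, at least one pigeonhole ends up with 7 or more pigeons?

43

With 42 pigeons one could put exactly 6 in each of the 7 pigeonholes, and no pigeonhole would reach 7.
One more pigeon must land in a pigeonhole that already has 6, giving it 7.
So 7 × 6 + 1 = 43 pigeons are required.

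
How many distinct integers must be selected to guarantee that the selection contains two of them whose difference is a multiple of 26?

Integers whose pairwise differences are multiples of 26 are exactly those sharing a remainder mod 26. The 26 residue classes mod 26 are the pigeonholes.
With 26 integers one could put 1 in each residue class and have no class reach 2.
The 27th integer pushes some class to 2, so 26·1 + 1 = 27.

27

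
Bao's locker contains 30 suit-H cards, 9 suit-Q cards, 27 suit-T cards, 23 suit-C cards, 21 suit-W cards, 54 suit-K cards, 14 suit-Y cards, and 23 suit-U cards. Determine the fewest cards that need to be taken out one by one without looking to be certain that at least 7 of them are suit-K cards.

154

In the worst case for collecting suit-K cards, every non-suit-K card comes out first.
There are 30 + 9 + 27 + 23 + 21 + 14 + 23 = 147 non-suit-K cards altogether.
After those, each further card must be suit-K, so 147 + 7 = 154 draws guarantee 7 suit-K cards.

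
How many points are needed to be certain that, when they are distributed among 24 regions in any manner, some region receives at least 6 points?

121

With 120 points one could put exactly 5 in each of the 24 regions, and no region would reach 6.
One more point must land in a region that already has 5, giving it 6.
So 24 × 5 + 1 = 121 points are required.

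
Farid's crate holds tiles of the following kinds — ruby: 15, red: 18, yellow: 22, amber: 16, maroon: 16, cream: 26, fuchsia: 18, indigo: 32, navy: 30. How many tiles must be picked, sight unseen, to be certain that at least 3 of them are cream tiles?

In the worst case for collecting cream tiles, every non-cream tile comes out first.
There are 15 + 18 + 22 + 16 + 16 + 18 + 32 + 30 = 167 non-cream tiles altogether.
After those, each further tile must be cream, so 167 + 3 = 170 draws guarantee 3 cream tiles.

170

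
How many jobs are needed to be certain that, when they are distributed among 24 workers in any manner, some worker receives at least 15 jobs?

337

With 336 jobs one could put exactly 14 in each of the 24 workers, and no worker would reach 15.
Pigeonhole: one more job must land in a worker that already has 14, giving it 15.
So 24 × 14 + 1 = 337 jobs are required.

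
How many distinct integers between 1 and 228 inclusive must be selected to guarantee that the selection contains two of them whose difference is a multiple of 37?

Integers whose pairwise differences are multiples of 37 are exactly those sharing a remainder mod 37. The 37 residue classes mod 37 are the pigeonholes.
With 37 integers one could put 1 in each residue class and have no class reach 2.
The 38th integer pushes some class to 2, so 37·1 + 1 = 38.

38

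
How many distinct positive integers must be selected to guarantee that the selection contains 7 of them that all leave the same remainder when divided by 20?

Pigeonhole: the 20 residue classes mod 20 are the pigeonholes.
With 120 integers one could put 6 in each residue class and have no class reach 7.
The 121st integer pushes some class to 7, so 20·6 + 1 = 121.

121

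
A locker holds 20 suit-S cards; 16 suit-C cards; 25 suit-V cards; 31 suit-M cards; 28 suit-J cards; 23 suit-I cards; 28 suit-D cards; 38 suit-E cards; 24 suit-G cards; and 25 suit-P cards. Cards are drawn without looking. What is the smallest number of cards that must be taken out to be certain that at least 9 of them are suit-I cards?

244

In the worst case for collecting suit-I cards, every non-suit-I card comes out first.
There are 20 + 16 + 25 + 31 + 28 + 28 + 38 + 24 + 25 = 235 non-suit-I cards altogether.
After those, each further card must be suit-I, so 235 + 9 = 244 draws guarantee 9 suit-I cards.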